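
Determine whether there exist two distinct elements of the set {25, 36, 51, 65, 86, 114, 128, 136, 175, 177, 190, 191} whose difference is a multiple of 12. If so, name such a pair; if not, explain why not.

No, no such pair exists.

Two integers differ by a multiple of 12 exactly when they have the same residue mod 12. The residues are 25↦1, 36↦0, 51↦3, 65↦5, 86↦2, 114↦6, 128↦8, 136↦4, 175↦7, 177↦9, 190↦10, 191↦11.
All 12 residues are distinct, so no two elements differ by a multiple of 12.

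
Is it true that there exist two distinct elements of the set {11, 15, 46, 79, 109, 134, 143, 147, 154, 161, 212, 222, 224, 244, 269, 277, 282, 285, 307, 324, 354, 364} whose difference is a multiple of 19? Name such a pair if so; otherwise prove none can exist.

Both 11 and 277 leave remainder 11 on division by 19; their difference 266 = 14·19 is a multiple of 19.

Yes: 11 and 277.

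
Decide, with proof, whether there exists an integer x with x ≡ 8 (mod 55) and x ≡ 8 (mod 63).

Since 55 and 63 share no common factor, CRT says the pair of congruences has a solution (unique mod 3465).
Write x = 8 + 55t and require 8 + 55t ≡ 8 (mod 63), i.e. 55t ≡ 0 (mod 63).
t = 0 satisfies this.
With t = 0: x = 8 + 55·0 = 8.
Verify: 8 = 0·55 + 8 and 8 = 0·63 + 8. ✓

x = 8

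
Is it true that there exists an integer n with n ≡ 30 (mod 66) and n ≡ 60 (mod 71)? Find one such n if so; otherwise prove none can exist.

The moduli 66 and 71 are coprime, so by the Chinese Remainder Theorem a unique solution modulo 4686 exists.
Write n = 30 + 66t and require 30 + 66t ≡ 60 (mod 71), i.e. 66t ≡ 30 (mod 71).
Note 66·14 = 924 ≡ 1 (mod 71) (as 924 − 1 = 13·71), so 66⁻¹ ≡ 14.
Therefore t ≡ 14·30 = 420 ≡ 65 (mod 71).
Taking t = 65 gives n = 30 + 66·65 = 4320.
Check: 4320 mod 66 = 30, 4320 mod 71 = 60. ✓

n = 4320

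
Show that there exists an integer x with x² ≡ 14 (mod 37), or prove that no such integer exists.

No such integer exists.

37 is prime, so by Euler's criterion 14 is a square mod 37 iff 14^((37−1)/2) = 14^18 ≡ 1 (mod 37).
Repeated squaring mod 37: 14^2 = 196 ≡ 11; 14^4 ≡ 11² = 121 ≡ 10; 14^8 ≡ 10² = 100 ≡ 26; 14^16 ≡ 26² = 676 ≡ 10.
Since 18 = 16 + 2, 14^18 ≡ 10 · 11; multiplying out mod 37: 10·11 = 110 ≡ 36. Thus 14^18 ≡ 36 ≡ −1 (mod 37).
By Euler's criterion 14 is a quadratic non-residue mod 37: no x satisfies x² ≡ 14 (mod 37).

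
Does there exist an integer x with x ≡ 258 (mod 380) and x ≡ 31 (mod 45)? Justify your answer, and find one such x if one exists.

Reduce both congruences modulo 5, which divides 380 and 45: they say x ≡ 258 (mod 5) and x ≡ 31 (mod 5).
These are incompatible: 258 − 31 = 227 is not divisible by 5.
So no integer satisfies both congruences.

No, no such integer exists.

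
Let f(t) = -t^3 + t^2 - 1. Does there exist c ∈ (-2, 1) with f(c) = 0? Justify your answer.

Yes, such a c exists.

f(-2) = 11 and f(1) = -1, which have opposite signs.
As a polynomial, f is continuous on every closed interval.
By the Intermediate Value Theorem, f takes the value 0 somewhere in the open interval.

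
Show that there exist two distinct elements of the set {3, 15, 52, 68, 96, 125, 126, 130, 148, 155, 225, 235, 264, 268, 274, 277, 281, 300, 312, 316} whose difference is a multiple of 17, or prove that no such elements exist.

Both 96 and 130 leave remainder 11 on division by 17; their difference 34 = 2·17 is a multiple of 17.

96 and 130 are such a pair.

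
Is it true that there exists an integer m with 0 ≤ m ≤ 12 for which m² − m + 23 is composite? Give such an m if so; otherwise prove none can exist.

m = 2

At m = 2: 2² − 2 + 23 = 25 = 5·5, which is composite.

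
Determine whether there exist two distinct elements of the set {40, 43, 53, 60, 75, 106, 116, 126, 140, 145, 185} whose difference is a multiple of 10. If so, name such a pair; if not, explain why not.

Reduce each element mod 10: 40↦0, 43↦3, 53↦3, 60↦0, 75↦5, 106↦6, 116↦6, 126↦6, 140↦0, 145↦5, 185↦5. The residue 0 repeats (at 40 and 60), and 60 − 40 = 20 = 2·10.

The pair (40, 60) works.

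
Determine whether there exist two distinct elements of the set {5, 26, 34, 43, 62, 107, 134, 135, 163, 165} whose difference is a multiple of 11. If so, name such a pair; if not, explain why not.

No, no such pair exists.

Residues mod 11: 5↦5, 26↦4, 34↦1, 43↦10, 62↦7, 107↦8, 134↦2, 135↦3, 163↦9, 165↦0.
All 10 residues are distinct, so no two elements differ by a multiple of 11.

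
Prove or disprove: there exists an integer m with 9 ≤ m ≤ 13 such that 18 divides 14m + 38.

The values of 14m + 38 for m = 9, 10, …, 13 are 164, 178, 192, 206, 220; reduced mod 18 these are 2, 16, 12, 8, 4.
Since 0 is absent from this list, 18 ∤ 14m + 38 for every m with 9 ≤ m ≤ 13.

No such integer m in that range exists.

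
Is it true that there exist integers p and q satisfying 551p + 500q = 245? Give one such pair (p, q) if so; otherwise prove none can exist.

p = 495, q = -545

551 and 500 are coprime, so 551p + 500q ranges over all of ℤ.
Run the Euclidean algorithm on 551 and 500: 551 = 1·500 + 51, 500 = 9·51 + 41, 51 = 1·41 + 10, 41 = 4·10 + 1, 10 = 10·1 + 0.
Back-substituting, 1 = 41 − 4·10 = 41 − 4·(51 − 1·41) = −4·51 + 5·41 = −4·51 + 5·(500 − 9·51) = 5·500 − 49·51 = 5·500 − 49·(551 − 1·500) = −49·551 + 54·500; that is, 551·(-49) + 500·54 = 1.
Times 245: 551·(-12005) + 500·13230 = 245, so (-12005, 13230) solves it.
The general solution is p = -12005 + 500k, q = 13230 − 551k; taking k = 25 gives the smaller pair p = 495, q = -545.
Check: 551·495 + 500·(-545) = 272745 − 272500 = 245. ✓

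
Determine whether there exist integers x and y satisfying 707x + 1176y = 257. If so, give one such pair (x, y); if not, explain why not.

Both 707 and 1176 are divisible by gcd(707, 1176) = 7, hence so is any combination 707x + 1176y.
But 257 is not a multiple of 7 (it leaves remainder 5).
So the equation is unsolvable over ℤ.

No, no such integers exist.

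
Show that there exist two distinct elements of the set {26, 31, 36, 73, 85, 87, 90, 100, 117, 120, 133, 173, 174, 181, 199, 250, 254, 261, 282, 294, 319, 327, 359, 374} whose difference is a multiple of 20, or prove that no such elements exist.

Reduce each element mod 20: 26↦6, 31↦11, 36↦16, 73↦13, 85↦5, 87↦7, 90↦10, 100↦0, 117↦17, 120↦0, 133↦13, 173↦13, 174↦14, 181↦1, 199↦19, 250↦10, 254↦14, 261↦1, 282↦2, 294↦14, 319↦19, 327↦7, 359↦19, 374↦14. The residue 13 repeats (at 73 and 133), and 133 − 73 = 60 = 3·20.

The pair (73, 133) works.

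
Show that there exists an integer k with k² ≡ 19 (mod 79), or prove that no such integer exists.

Take k = 16. Then 16² = 256 = 3·79 + 19, so 16² ≡ 19 (mod 79).

k = 16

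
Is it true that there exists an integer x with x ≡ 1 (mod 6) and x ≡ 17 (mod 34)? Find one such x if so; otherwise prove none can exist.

x = 85

gcd(6, 34) = 2. A simultaneous solution exists iff 1 ≡ 17 (mod 2); here 1 mod 2 = 1 = 17 mod 2, so it does.
Write x = 1 + 6t. Then 6t ≡ 17 − 1 ≡ 16 (mod 34); dividing through by 2 gives 3t ≡ 8 (mod 17).
Since 3·6 = 18 = 1·17 + 1, the inverse of 3 mod 17 is 6.
Multiplying by 6: t ≡ 6·8 = 48 ≡ 14 (mod 17).
Then x = 1 + 6·14 = 85.
Verify: 85 = 14·6 + 1 and 85 = 2·34 + 17. ✓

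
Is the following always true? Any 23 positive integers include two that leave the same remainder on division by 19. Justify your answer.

Each integer lies in one of the 19 residue classes modulo 19.
Since 23 > 19, two of the 23 integers must share a residue class by the pigeonhole principle; call them a and b.
So a and b have equal remainders mod 19, which is exactly what was to be shown.

Yes.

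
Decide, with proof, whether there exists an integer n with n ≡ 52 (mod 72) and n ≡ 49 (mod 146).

There is no such integer.

gcd(72, 146) = 2. If n ≡ 52 (mod 72) and n ≡ 49 (mod 146), then n ≡ 52 (mod 2) and n ≡ 49 (mod 2).
These are incompatible: 52 − 49 = 3 is not divisible by 2.
So no integer satisfies both congruences.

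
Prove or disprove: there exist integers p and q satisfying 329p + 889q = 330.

There are no such integers.

gcd(329, 889) = 7, so every integer of the form 329p + 889q is a multiple of 7.
But 330 = 7·47 + 1, so 7 ∤ 330.
Hence no integers p, q satisfy the equation.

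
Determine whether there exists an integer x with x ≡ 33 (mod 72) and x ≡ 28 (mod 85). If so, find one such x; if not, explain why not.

x = 1473

Since 72 and 85 share no common factor, CRT says the pair of congruences has a solution (unique mod 6120).
Write x = 33 + 72t and require 33 + 72t ≡ 28 (mod 85), i.e. 72t ≡ 80 (mod 85).
Invert 72 mod 85 by the Euclidean algorithm: 85 = 1·72 + 13, 72 = 5·13 + 7, 13 = 1·7 + 6, 7 = 1·6 + 1, 6 = 6·1 + 0; back-substituting, 1 = 7 − 1·6 = 7 − (13 − 1·7) = −13 + 2·7 = −13 + 2·(72 − 5·13) = 2·72 − 11·13 = 2·72 − 11·(85 − 1·72) = −11·85 + 13·72. Hence 72·13 ≡ 1, so 72⁻¹ ≡ 13 (mod 85).
Therefore t ≡ 13·80 = 1040 ≡ 20 (mod 85).
With t = 20: x = 33 + 72·20 = 1473.
Verify: 1473 = 20·72 + 33 and 1473 = 17·85 + 28. ✓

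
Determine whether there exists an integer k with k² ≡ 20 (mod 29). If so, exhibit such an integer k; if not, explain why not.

k = 7

k = 7 works: 7² = 49, and 49 − 20 = 29 = 1·29.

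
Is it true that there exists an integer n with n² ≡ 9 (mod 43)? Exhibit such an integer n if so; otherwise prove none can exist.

n = 40

n = 40 works: 40² = 1600, and 1600 − 9 = 1591 = 37·43.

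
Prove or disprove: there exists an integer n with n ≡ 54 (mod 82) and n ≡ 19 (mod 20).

gcd(82, 20) = 2. If n ≡ 54 (mod 82) and n ≡ 19 (mod 20), then n ≡ 54 (mod 2) and n ≡ 19 (mod 2).
But 54 mod 2 = 0 while 19 mod 2 = 1, a contradiction.
Therefore no such n exists.

No such integer exists.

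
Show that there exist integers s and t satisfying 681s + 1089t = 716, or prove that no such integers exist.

Any value of 681s + 1089t is a multiple of gcd(681, 1089) = 3.
But 716 is not a multiple of 3 (it leaves remainder 2).
So the equation is unsolvable over ℤ.

There are no such integers.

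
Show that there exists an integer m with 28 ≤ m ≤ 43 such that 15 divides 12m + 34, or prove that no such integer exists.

No such integer m in that range exists.

At m = 28, 12·28 + 34 = 370 ≡ 10 (mod 15), and each step in m adds 12, giving residues 10, 7, 4, 1, 13, 10, 7, 4, 1, 13, 10, 7, 4, 1, 13, 10 for m = 28, 29, …, 43.
None is 0, so 15 never divides 12m + 34 on this range.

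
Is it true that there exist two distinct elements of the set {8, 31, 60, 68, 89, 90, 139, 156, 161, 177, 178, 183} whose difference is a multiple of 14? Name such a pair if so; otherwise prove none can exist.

Residues mod 14: 8↦8, 31↦3, 60↦4, 68↦12, 89↦5, 90↦6, 139↦13, 156↦2, 161↦7, 177↦9, 178↦10, 183↦1.
All 12 residues are distinct, so no two elements differ by a multiple of 14.

No, no such pair exists.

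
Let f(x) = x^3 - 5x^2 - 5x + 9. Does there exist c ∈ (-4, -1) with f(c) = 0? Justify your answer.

Yes, f has a root in the interval.

f(-4) = -115 and f(-1) = 8, which have opposite signs.
Since f is a polynomial it is continuous on [-4, -1].
The Intermediate Value Theorem then guarantees some c ∈ (-4, -1) with f(c) = 0.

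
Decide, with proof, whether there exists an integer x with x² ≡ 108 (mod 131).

Take x = 34. Then 34² = 1156 = 8·131 + 108, so 34² ≡ 108 (mod 131).

x = 34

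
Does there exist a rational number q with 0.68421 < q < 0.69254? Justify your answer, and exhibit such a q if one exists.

q = 9/13

Multiplying by 13: 13·0.68421 = 8.89473 and 13·0.69254 = 9.00302, so the integer 9 lies strictly between them.
So q = 9/13 works: it is a ratio of integers, and dividing 13·0.68421 < 9 < 13·0.69254 through by 13 gives 0.68421 < 9/13 < 0.69254.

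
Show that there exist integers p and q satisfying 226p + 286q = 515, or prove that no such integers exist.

Any value of 226p + 286q is a multiple of gcd(226, 286) = 2.
But 515 = 2·257 + 1, so 2 ∤ 515.
Therefore 226p + 286q = 515 has no solution in integers.

No, no such integers exist.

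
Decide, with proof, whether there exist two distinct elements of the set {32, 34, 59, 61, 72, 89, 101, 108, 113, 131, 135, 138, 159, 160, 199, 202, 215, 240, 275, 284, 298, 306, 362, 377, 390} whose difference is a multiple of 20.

The pair (32, 72) works.

Both 32 and 72 leave remainder 12 on division by 20; their difference 40 = 2·20 is a multiple of 20.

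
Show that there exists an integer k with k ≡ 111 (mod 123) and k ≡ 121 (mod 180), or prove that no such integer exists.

No, no such integer exists.

Reduce both congruences modulo 3, which divides 123 and 180: they say k ≡ 111 (mod 3) and k ≡ 121 (mod 3).
But 111 mod 3 = 0 while 121 mod 3 = 1, a contradiction.
So no integer satisfies both congruences.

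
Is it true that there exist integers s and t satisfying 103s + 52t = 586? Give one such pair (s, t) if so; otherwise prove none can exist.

s = 38, t = -64

103 and 52 are coprime, so 103s + 52t ranges over all of ℤ.
Run the Euclidean algorithm on 103 and 52: 103 = 1·52 + 51, 52 = 1·51 + 1, 51 = 51·1 + 0.
Working back up the chain: 1 = 52 − 1·51 = 52 − (103 − 1·52) = −103 + 2·52. So 103·(-1) + 52·2 = 1.
Scaling by 586 gives the particular solution (s, t) = (-586, 1172).
The general solution is s = -586 + 52k, t = 1172 − 103k; taking k = 12 gives the smaller pair s = 38, t = -64.
Check: 103·38 + 52·(-64) = 3914 − 3328 = 586. ✓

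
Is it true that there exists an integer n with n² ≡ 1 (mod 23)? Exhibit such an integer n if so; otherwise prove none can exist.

Take n = 22. Then 22² = 484 = 21·23 + 1, so 22² ≡ 1 (mod 23).

n = 22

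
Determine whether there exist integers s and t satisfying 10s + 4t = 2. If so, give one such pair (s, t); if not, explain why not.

s = 1, t = -2

gcd(10, 4) = 2, and 2 divides 2, so integer solutions exist.
Dividing through by 2 reduces the equation to 5s + 2t = 1.
Euclidean algorithm: 5 = 2·2 + 1, 2 = 2·1 + 0.
Back-substituting, 1 = 5 − 2·2; that is, 5·1 + 2·(-2) = 1.
This gives the solution s = 1, t = -2 directly.
Indeed 10·1 + 4·(-2) = 10 − 8 = 2.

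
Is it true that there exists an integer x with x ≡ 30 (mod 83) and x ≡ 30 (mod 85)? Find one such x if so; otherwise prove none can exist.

x = 30

gcd(83, 85) = 1, so the Chinese Remainder Theorem guarantees exactly one residue class mod 7055 satisfying both.
Any solution of the first congruence is x = 30 + 83t; substituting into the second, 83t ≡ 30 − 30 ≡ 0 (mod 85).
t = 0 satisfies this.
Taking t = 0 gives x = 30 + 83·0 = 30.
Verify: 30 = 0·83 + 30 and 30 = 0·85 + 30. ✓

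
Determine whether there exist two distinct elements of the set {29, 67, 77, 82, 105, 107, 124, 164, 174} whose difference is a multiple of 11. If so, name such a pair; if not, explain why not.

No such pair exists.

Two integers differ by a multiple of 11 exactly when they have the same residue mod 11. The residues are 29↦7, 67↦1, 77↦0, 82↦5, 105↦6, 107↦8, 124↦3, 164↦10, 174↦9.
No residue repeats among the 9 elements, so no pair has difference ≡ 0 (mod 11).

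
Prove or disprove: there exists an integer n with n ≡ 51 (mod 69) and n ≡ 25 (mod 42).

Both moduli are multiples of 3 = gcd(69, 42), so any solution would satisfy n ≡ 51 and n ≡ 25 modulo 3 simultaneously.
But 51 mod 3 = 0 while 25 mod 3 = 1, a contradiction.
Therefore no such n exists.

There is no such integer.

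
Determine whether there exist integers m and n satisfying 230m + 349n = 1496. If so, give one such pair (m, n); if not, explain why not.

230 and 349 are coprime, so 230m + 349n ranges over all of ℤ.
Run the Euclidean algorithm on 349 and 230: 349 = 1·230 + 119, 230 = 1·119 + 111, 119 = 1·111 + 8, 111 = 13·8 + 7, 8 = 1·7 + 1, 7 = 7·1 + 0.
Back-substituting, 1 = 8 − 1·7 = 8 − (111 − 13·8) = −111 + 14·8 = −111 + 14·(119 − 1·111) = 14·119 − 15·111 = 14·119 − 15·(230 − 1·119) = −15·230 + 29·119 = −15·230 + 29·(349 − 1·230) = 29·349 − 44·230; that is, 230·(-44) + 349·29 = 1.
Scaling by 1496 gives the particular solution (m, n) = (-65824, 43384).
Adding 189·349 to m and subtracting 189·230 from n gives the tidier solution (137, -86).
Indeed 230·137 + 349·(-86) = 31510 − 30014 = 1496.

m = 137, n = -86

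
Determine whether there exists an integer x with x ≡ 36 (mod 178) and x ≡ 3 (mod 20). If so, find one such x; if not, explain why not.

gcd(178, 20) = 2. If x ≡ 36 (mod 178) and x ≡ 3 (mod 20), then x ≡ 36 (mod 2) and x ≡ 3 (mod 2).
But 36 mod 2 = 0 while 3 mod 2 = 1, a contradiction.
Hence the system has no solution.

No such integer exists.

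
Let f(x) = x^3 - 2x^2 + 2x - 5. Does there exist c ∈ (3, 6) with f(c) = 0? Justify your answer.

Evaluate at the endpoints: f(3) = 10, f(6) = 151 — same sign (positive).
The derivative f'(x) = 3x^2 - 4x + 2 is a quadratic with discriminant (-4)² − 4·3·2 = -8 < 0; it never vanishes, so it is always positive (sign of the leading coefficient).
Hence f is strictly increasing on ℝ, and in particular on [3, 6]. A strictly monotone function with same-sign endpoint values stays positive on the whole interval, so f has no zero in (3, 6).

No.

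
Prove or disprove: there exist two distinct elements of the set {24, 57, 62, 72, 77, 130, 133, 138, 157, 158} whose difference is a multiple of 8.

Both 24 and 72 leave remainder 0 on division by 8; their difference 48 = 6·8 is a multiple of 8.

Yes: 24 and 72.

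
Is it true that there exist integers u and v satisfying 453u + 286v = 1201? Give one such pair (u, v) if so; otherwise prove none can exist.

u = 199, v = -311

453 and 286 are coprime, so 453u + 286v ranges over all of ℤ.
Euclidean algorithm: 453 = 1·286 + 167, 286 = 1·167 + 119, 167 = 1·119 + 48, 119 = 2·48 + 23, 48 = 2·23 + 2, 23 = 11·2 + 1, 2 = 2·1 + 0.
Back-substituting, 1 = 23 − 11·2 = 23 − 11·(48 − 2·23) = −11·48 + 23·23 = −11·48 + 23·(119 − 2·48) = 23·119 − 57·48 = 23·119 − 57·(167 − 1·119) = −57·167 + 80·119 = −57·167 + 80·(286 − 1·167) = 80·286 − 137·167 = 80·286 − 137·(453 − 1·286) = −137·453 + 217·286; that is, 453·(-137) + 286·217 = 1.
Times 1201: 453·(-164537) + 286·260617 = 1201, so (-164537, 260617) solves it.
The general solution is u = -164537 + 286k, v = 260617 − 453k; taking k = 576 gives the smaller pair u = 199, v = -311.
Indeed 453·199 + 286·(-311) = 90147 − 88946 = 1201.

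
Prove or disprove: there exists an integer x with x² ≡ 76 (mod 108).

x = 88

x = 88 works: 88² = 7744, and 7744 − 76 = 7668 = 71·108.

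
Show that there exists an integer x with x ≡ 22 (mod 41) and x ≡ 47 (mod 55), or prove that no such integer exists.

x = 432

gcd(41, 55) = 1, so the Chinese Remainder Theorem guarantees exactly one residue class mod 2255 satisfying both.
Any solution of the first congruence is x = 22 + 41t; substituting into the second, 41t ≡ 47 − 22 ≡ 25 (mod 55).
Invert 41 mod 55 by the Euclidean algorithm: 55 = 1·41 + 14, 41 = 2·14 + 13, 14 = 1·13 + 1, 13 = 13·1 + 0; back-substituting, 1 = 14 − 1·13 = 14 − (41 − 2·14) = −41 + 3·14 = −41 + 3·(55 − 1·41) = 3·55 − 4·41. Hence 41·(-4) ≡ 1, so 41⁻¹ ≡ -4 ≡ 51 (mod 55).
Multiplying by 51: t ≡ 51·25 = 1275 ≡ 10 (mod 55).
Taking t = 10 gives x = 22 + 41·10 = 432.
Check: 432 mod 41 = 22, 432 mod 55 = 47. ✓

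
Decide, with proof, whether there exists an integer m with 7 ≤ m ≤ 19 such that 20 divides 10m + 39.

The values of 10m + 39 for m = 7, 8, …, 19 are 109, 119, 129, 139, 149, 159, 169, 179, 189, 199, 209, 219, 229; reduced mod 20 these are 9, 19, 9, 19, 9, 19, 9, 19, 9, 19, 9, 19, 9.
The residue 0 does not occur, so no m in [7, 19] makes 10m + 39 a multiple of 20.

No such integer m in that range exists.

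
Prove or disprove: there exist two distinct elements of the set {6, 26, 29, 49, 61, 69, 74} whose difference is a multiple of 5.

The pair (6, 26) works.

Both 6 and 26 leave remainder 1 on division by 5; their difference 20 = 4·5 is a multiple of 5.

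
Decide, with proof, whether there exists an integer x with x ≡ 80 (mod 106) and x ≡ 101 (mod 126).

There is no such integer.

Reduce both congruences modulo 2, which divides 106 and 126: they say x ≡ 80 (mod 2) and x ≡ 101 (mod 2).
However 80 ≡ 0 and 101 ≡ 1 (mod 2), and 0 ≠ 1.
So no integer satisfies both congruences.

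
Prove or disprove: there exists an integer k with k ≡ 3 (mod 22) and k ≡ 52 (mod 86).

There is no such integer.

gcd(22, 86) = 2. If k ≡ 3 (mod 22) and k ≡ 52 (mod 86), then k ≡ 3 (mod 2) and k ≡ 52 (mod 2).
These are incompatible: 3 − 52 = -49 is not divisible by 2.
Therefore no such k exists.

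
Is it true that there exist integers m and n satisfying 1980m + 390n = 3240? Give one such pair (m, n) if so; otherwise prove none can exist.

m = 4, n = -12

Every value of 1980m + 390n is a multiple of gcd(1980, 390) = 30; since 30 ∣ 3240, solutions exist.
Dividing through by 30 reduces the equation to 66m + 13n = 108.
Dividing repeatedly: 66 = 5·13 + 1, 13 = 13·1 + 0.
Working back up the chain: 1 = 66 − 5·13. So 66·1 + 13·(-5) = 1.
Scaling by 108 gives the particular solution (m, n) = (108, -540).
The general solution is m = 108 + 13k, n = -540 − 66k; taking k = -8 gives the smaller pair m = 4, n = -12.
Indeed 1980·4 + 390·(-12) = 7920 − 4680 = 3240.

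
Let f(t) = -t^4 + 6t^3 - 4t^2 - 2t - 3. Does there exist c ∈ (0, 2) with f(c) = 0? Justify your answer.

Yes, such a c exists.

f(0) = -3 and f(2) = 9, which have opposite signs.
As a polynomial, f is continuous on every closed interval.
By the Intermediate Value Theorem, f takes the value 0 somewhere in the open interval.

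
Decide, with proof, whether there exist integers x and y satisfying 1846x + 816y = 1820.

x = 386, y = -871

Since gcd(1846, 816) = 2 and 1820 = 2·910, Bézout's identity guarantees a solution.
Dividing through by 2 reduces the equation to 923x + 408y = 910.
Run the Euclidean algorithm on 923 and 408: 923 = 2·408 + 107, 408 = 3·107 + 87, 107 = 1·87 + 20, 87 = 4·20 + 7, 20 = 2·7 + 6, 7 = 1·6 + 1, 6 = 6·1 + 0.
Unwinding: 1 = 7 − 1·6 = 7 − (20 − 2·7) = −20 + 3·7 = −20 + 3·(87 − 4·20) = 3·87 − 13·20 = 3·87 − 13·(107 − 1·87) = −13·107 + 16·87 = −13·107 + 16·(408 − 3·107) = 16·408 − 61·107 = 16·408 − 61·(923 − 2·408) = −61·923 + 138·408, i.e. 923·(-61) + 408·138 = 1.
Scaling by 910 gives the particular solution (x, y) = (-55510, 125580).
Adding 137·408 to x and subtracting 137·923 from y gives the tidier solution (386, -871).
Check: 1846·386 + 816·(-871) = 712556 − 710736 = 1820. ✓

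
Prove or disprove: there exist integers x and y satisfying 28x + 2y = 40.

x = 0, y = 20

Since gcd(28, 2) = 2 and 40 = 2·20, Bézout's identity guarantees a solution.
Dividing through by 2 reduces the equation to 14x + 1y = 20.
The coefficient of y is 1, so setting x = 0 and y = 20 already solves it.
Indeed 28·0 + 2·20 = 0 + 40 = 40.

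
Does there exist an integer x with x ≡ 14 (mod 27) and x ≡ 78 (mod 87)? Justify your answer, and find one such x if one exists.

gcd(27, 87) = 3. If x ≡ 14 (mod 27) and x ≡ 78 (mod 87), then x ≡ 14 (mod 3) and x ≡ 78 (mod 3).
These are incompatible: 14 − 78 = -64 is not divisible by 3.
So no integer satisfies both congruences.

No, no such integer exists.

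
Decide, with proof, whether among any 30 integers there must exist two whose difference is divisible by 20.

Yes, this is always true.

There are exactly 20 possible remainders on division by 20.
With 30 integers and only 20 classes, the pigeonhole principle forces two of them, say a and b, into the same class.
Then a ≡ b (mod 20), i.e. 20 ∣ (a − b).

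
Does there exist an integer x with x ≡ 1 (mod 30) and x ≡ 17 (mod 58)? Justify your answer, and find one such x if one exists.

x = 481

The moduli are not coprime: gcd(30, 58) = 2. Compatibility requires 2 ∣ (17 − 1) = 16, which holds, so solutions exist.
Write x = 1 + 30t. Then 30t ≡ 17 − 1 ≡ 16 (mod 58); dividing through by 2 gives 15t ≡ 8 (mod 29).
Note 15·2 = 30 ≡ 1 (mod 29) (as 30 − 1 = 1·29), so 15⁻¹ ≡ 2.
Therefore t ≡ 2·8 = 16 (mod 29).
Then x = 1 + 30·16 = 481.
Verify: 481 = 16·30 + 1 and 481 = 8·58 + 17. ✓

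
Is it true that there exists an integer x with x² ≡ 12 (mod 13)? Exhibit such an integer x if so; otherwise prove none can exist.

x = 5 works: 5² = 25, and 25 − 12 = 13 = 1·13.

x = 5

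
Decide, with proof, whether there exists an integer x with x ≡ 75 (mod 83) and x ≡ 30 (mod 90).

gcd(83, 90) = 1, so the Chinese Remainder Theorem guarantees exactly one residue class mod 7470 satisfying both.
Write x = 75 + 83t and require 75 + 83t ≡ 30 (mod 90), i.e. 83t ≡ 45 (mod 90).
Note 83·77 = 6391 ≡ 1 (mod 90) (as 6391 − 1 = 71·90), so 83⁻¹ ≡ 77.
Multiplying by 77: t ≡ 77·45 = 3465 ≡ 45 (mod 90).
With t = 45: x = 75 + 83·45 = 3810.
Verify: 3810 = 45·83 + 75 and 3810 = 42·90 + 30. ✓

x = 3810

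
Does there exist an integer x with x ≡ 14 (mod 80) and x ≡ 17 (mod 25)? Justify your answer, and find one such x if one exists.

No, no such integer exists.

Both moduli are multiples of 5 = gcd(80, 25), so any solution would satisfy x ≡ 14 and x ≡ 17 modulo 5 simultaneously.
But 14 mod 5 = 4 while 17 mod 5 = 2, a contradiction.
Therefore no such x exists.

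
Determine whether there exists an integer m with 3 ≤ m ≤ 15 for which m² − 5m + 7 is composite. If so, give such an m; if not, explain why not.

m = 10

At m = 10: 10² − 5·10 + 7 = 57 = 3·19, which is composite.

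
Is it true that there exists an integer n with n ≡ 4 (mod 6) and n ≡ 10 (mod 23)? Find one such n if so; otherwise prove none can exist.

n = 10

Since 6 and 23 share no common factor, CRT says the pair of congruences has a solution (unique mod 138).
Any solution of the first congruence is n = 4 + 6t; substituting into the second, 6t ≡ 10 − 4 ≡ 6 (mod 23).
Note 6·4 = 24 ≡ 1 (mod 23) (as 24 − 1 = 1·23), so 6⁻¹ ≡ 4.
Multiplying by 4: t ≡ 4·6 = 24 ≡ 1 (mod 23).
With t = 1: n = 4 + 6·1 = 10.
Indeed 10 ≡ 4 (mod 6) and 10 ≡ 10 (mod 23).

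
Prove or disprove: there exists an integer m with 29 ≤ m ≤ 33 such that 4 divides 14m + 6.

Try m = 29: 14·29 + 6 = 412 = 103·4, which is divisible by 4.

m = 29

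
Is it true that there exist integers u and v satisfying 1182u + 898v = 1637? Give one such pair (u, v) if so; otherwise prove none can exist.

No, no such integers exist.

Any value of 1182u + 898v is a multiple of gcd(1182, 898) = 2.
However 1637 leaves remainder 1 on division by 2.
Therefore 1182u + 898v = 1637 has no solution in integers.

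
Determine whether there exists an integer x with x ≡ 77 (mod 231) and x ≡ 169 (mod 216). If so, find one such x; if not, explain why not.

No, no such integer exists.

Reduce both congruences modulo 3, which divides 231 and 216: they say x ≡ 77 (mod 3) and x ≡ 169 (mod 3).
But 77 mod 3 = 2 while 169 mod 3 = 1, a contradiction.
Therefore no such x exists.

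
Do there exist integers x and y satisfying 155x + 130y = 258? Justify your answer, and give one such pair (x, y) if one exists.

Any value of 155x + 130y is a multiple of gcd(155, 130) = 5.
But 258 is not a multiple of 5 (it leaves remainder 3).
Hence no integers x, y satisfy the equation.

No, no such integers exist.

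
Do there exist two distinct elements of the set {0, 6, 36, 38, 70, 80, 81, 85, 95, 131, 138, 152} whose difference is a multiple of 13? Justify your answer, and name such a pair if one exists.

Residues mod 13: 0↦0, 6↦6, 36↦10, 38↦12, 70↦5, 80↦2, 81↦3, 85↦7, 95↦4, 131↦1, 138↦8, 152↦9.
These 12 residues are pairwise different, hence no difference of two elements is divisible by 13.

No such pair exists.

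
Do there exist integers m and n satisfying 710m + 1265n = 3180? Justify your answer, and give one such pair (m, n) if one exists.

Every value of 710m + 1265n is a multiple of gcd(710, 1265) = 5; since 5 ∣ 3180, solutions exist.
Dividing through by 5 reduces the equation to 142m + 253n = 636.
Euclidean algorithm: 253 = 1·142 + 111, 142 = 1·111 + 31, 111 = 3·31 + 18, 31 = 1·18 + 13, 18 = 1·13 + 5, 13 = 2·5 + 3, 5 = 1·3 + 2, 3 = 1·2 + 1, 2 = 2·1 + 0.
Back-substituting, 1 = 3 − 1·2 = 3 − (5 − 1·3) = −5 + 2·3 = −5 + 2·(13 − 2·5) = 2·13 − 5·5 = 2·13 − 5·(18 − 1·13) = −5·18 + 7·13 = −5·18 + 7·(31 − 1·18) = 7·31 − 12·18 = 7·31 − 12·(111 − 3·31) = −12·111 + 43·31 = −12·111 + 43·(142 − 1·111) = 43·142 − 55·111 = 43·142 − 55·(253 − 1·142) = −55·253 + 98·142; that is, 142·98 + 253·(-55) = 1.
Scaling by 636 gives the particular solution (m, n) = (62328, -34980).
The general solution is m = 62328 + 253k, n = -34980 − 142k; taking k = -246 gives the smaller pair m = 90, n = -48.
Check: 710·90 + 1265·(-48) = 63900 − 60720 = 3180. ✓

m = 90, n = -48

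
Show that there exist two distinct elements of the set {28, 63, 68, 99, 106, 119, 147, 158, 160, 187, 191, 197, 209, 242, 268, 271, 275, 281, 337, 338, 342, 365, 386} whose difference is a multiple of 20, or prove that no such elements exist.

Both 28 and 68 leave remainder 8 on division by 20; their difference 40 = 2·20 is a multiple of 20.

Yes: 28 and 68.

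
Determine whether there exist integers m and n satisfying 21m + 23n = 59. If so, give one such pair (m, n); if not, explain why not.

Since gcd(21, 23) = 1, every integer is an integer combination of 21 and 23.
Euclidean algorithm: 23 = 1·21 + 2, 21 = 10·2 + 1, 2 = 2·1 + 0.
Working back up the chain: 1 = 21 − 10·2 = 21 − 10·(23 − 1·21) = −10·23 + 11·21. So 21·11 + 23·(-10) = 1.
Times 59: 21·649 + 23·(-590) = 59, so (649, -590) solves it.
The general solution is m = 649 + 23k, n = -590 − 21k; taking k = -28 gives the smaller pair m = 5, n = -2.
Indeed 21·5 + 23·(-2) = 105 − 46 = 59.

m = 5, n = -2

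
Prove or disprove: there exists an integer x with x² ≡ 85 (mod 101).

x = 40 works: 40² = 1600, and 1600 − 85 = 1515 = 15·101.

x = 40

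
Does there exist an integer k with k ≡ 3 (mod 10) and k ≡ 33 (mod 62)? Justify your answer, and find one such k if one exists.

Here gcd(10, 62) = 2, and both 3 and 33 leave remainder 1 mod 2, so the system is consistent.
List candidates k ≡ 3 (mod 10): 3, 13, 23, 33. Modulo 62 these are 3, 13, 23, 33; 33 gives 33 as required.
Indeed 33 ≡ 3 (mod 10) and 33 ≡ 33 (mod 62).

k = 33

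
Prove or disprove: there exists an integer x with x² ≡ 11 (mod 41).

No, no such integer exists.

41 is prime, so by Euler's criterion 11 is a square mod 41 iff 11^((41−1)/2) = 11^20 ≡ 1 (mod 41).
Squaring successively (mod 41): 11^2 = 121 ≡ 39; 11^4 ≡ 39² = 1521 ≡ 4; 11^8 ≡ 4² = 16 ≡ 16; 11^16 ≡ 16² = 256 ≡ 10.
Since 20 = 16 + 4, 11^20 ≡ 10 · 4; multiplying out mod 41: 10·4 = 40 ≡ 40. Thus 11^20 ≡ 40 ≡ −1 (mod 41).
The value −1 means 11 is a non-residue modulo 41, so x² ≡ 11 (mod 41) is impossible.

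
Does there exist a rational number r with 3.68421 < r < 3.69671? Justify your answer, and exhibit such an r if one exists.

r = 48/13

Scale by 13: the interval becomes (47.89473, 48.05723), which contains the integer 48.
Hence 48/13 is a rational number with 3.68421 < 48/13 < 3.69671.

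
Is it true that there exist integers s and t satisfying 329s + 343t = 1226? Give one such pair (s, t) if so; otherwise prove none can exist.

There are no such integers.

gcd(329, 343) = 7, so every integer of the form 329s + 343t is a multiple of 7.
But 1226 is not a multiple of 7 (it leaves remainder 1).
Therefore 329s + 343t = 1226 has no solution in integers.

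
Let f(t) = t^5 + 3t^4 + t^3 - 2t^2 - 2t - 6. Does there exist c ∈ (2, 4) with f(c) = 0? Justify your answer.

No.

f(2) = 70 and f(4) = 1810, both positive, so a sign-change argument is unavailable; we show f keeps this sign on the whole interval.
Shift to the endpoint 2: with t = 2 + u (0 < u < 2), one computes f(2 + u) = u^5 + 13u^4 + 65u^3 + 156u^2 + 178u + 70.
All 6 nonzero coefficients of this polynomial in u are positive; hence for u > 0 the value is a sum of positive terms (the constant 70 among them).
So f is strictly positive on (2, 4); no root exists in the interval.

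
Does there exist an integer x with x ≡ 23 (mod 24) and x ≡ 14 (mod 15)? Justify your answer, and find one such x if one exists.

gcd(24, 15) = 3. A simultaneous solution exists iff 23 ≡ 14 (mod 3); here 23 mod 3 = 2 = 14 mod 3, so it does.
List candidates x ≡ 23 (mod 24): 23, 47, 71, 95, 119. Modulo 15 these are 8, 2, 11, 5, 14; 119 gives 14 as required.
Indeed 119 ≡ 23 (mod 24) and 119 ≡ 14 (mod 15).

x = 119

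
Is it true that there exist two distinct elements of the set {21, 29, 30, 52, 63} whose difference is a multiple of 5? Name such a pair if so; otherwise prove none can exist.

Reduce each element modulo 5: 21↦1, 29↦4, 30↦0, 52↦2, 63↦3.
All 5 residues are distinct, so no two elements differ by a multiple of 5.

No, no such pair exists.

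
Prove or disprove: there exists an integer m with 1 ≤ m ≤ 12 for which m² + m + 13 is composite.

At m = 12: 12² + 12 + 13 = 169 = 13·13, which is composite.

m = 12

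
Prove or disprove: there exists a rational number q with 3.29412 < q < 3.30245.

q = 33/10

Look for a denominator N such that an integer falls strictly between N·3.29412 and N·3.30245. N = 10 works: 10·3.29412 = 32.94120 < 33 < 33.02450 = 10·3.30245.
Dividing back, 3.29412 < 33/10 < 3.30245, and 33/10 is rational.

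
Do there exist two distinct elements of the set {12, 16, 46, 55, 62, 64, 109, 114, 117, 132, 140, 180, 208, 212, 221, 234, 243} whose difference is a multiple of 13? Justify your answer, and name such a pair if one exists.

Both 12 and 64 leave remainder 12 on division by 13; their difference 52 = 4·13 is a multiple of 13.

The pair (12, 64) works.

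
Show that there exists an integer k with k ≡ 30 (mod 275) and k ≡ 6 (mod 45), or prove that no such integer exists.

There is no such integer.

Both moduli are multiples of 5 = gcd(275, 45), so any solution would satisfy k ≡ 30 and k ≡ 6 modulo 5 simultaneously.
However 30 ≡ 0 and 6 ≡ 1 (mod 5), and 0 ≠ 1.
So no integer satisfies both congruences.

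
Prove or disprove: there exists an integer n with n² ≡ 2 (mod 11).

Squares mod 11 repeat after n = 5 (as (−n)² = n²); for n = 0..5 they are 0, 1, 4, 9, 5, 3.
So the quadratic residues mod 11 are {0, 1, 3, 4, 5, 9}, and 2 is not among them.
Hence no integer n has n² ≡ 2 (mod 11).

No, no such integer exists.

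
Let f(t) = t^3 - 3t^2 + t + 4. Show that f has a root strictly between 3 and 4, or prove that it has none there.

f(3) = 7 and f(4) = 24, both positive, so a sign-change argument is unavailable; we show f keeps this sign on the whole interval.
Shift to the endpoint 3: with t = 3 + u (0 < u < 1), one computes f(3 + u) = u^3 + 6u^2 + 10u + 7.
All 4 nonzero coefficients of this polynomial in u are positive; hence for u > 0 the value is a sum of positive terms (the constant 7 among them).
Therefore f(t) > 0 throughout (3, 4), and f has no zero there.

No.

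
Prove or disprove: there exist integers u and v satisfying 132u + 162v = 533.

gcd(132, 162) = 6, so every integer of the form 132u + 162v is a multiple of 6.
But 533 is not a multiple of 6 (it leaves remainder 5).
Hence no integers u, v satisfy the equation.

There are no such integers.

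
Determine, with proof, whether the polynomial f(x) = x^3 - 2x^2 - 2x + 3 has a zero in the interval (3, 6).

f(3) = 6 and f(6) = 135, both positive, so a sign-change argument is unavailable; we show f keeps this sign on the whole interval.
Shift to the endpoint 3: with x = 3 + u (0 < u < 3), one computes f(3 + u) = u^3 + 7u^2 + 13u + 6.
The nonzero coefficients here are all positive, so for u > 0 every term is positive (or zero), and the constant term 6 is strictly positive.
Therefore f(x) > 0 throughout (3, 6), and f has no zero there.

f has no root in that interval.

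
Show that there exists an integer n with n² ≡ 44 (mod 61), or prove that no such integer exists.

There is no such integer.

61 is prime, so by Euler's criterion 44 is a square mod 61 iff 44^((61−1)/2) = 44^30 ≡ 1 (mod 61).
Squaring successively (mod 61): 44^2 = 1936 ≡ 45; 44^4 ≡ 45² = 2025 ≡ 12; 44^8 ≡ 12² = 144 ≡ 22; 44^16 ≡ 22² = 484 ≡ 57.
Since 30 = 16 + 8 + 4 + 2, 44^30 ≡ 57 · 22 · 12 · 45; multiplying out mod 61: 57·22 = 1254 ≡ 34, then 34·12 = 408 ≡ 42, then 42·45 = 1890 ≡ 60. Thus 44^30 ≡ 60 ≡ −1 (mod 61).
By Euler's criterion 44 is a quadratic non-residue mod 61: no n satisfies n² ≡ 44 (mod 61).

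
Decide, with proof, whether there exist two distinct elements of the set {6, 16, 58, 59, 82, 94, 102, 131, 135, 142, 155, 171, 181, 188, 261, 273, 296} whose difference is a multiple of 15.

Yes: 6 and 171.

Both 6 and 171 leave remainder 6 on division by 15; their difference 165 = 11·15 is a multiple of 15.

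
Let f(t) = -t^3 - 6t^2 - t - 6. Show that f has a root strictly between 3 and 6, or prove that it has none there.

f(3) = -90 and f(6) = -444, both negative, so a sign-change argument is unavailable; we show f keeps this sign on the whole interval.
Substitute t = 3 + u, where 0 < u < 3 on the interval. Expanding, f(3 + u) = -u^3 - 15u^2 - 64u - 90.
All 4 nonzero coefficients of this polynomial in u are negative; hence for u > 0 the value is a sum of negative terms (the constant -90 among them).
So f is strictly negative on (3, 6); no root exists in the interval.

No.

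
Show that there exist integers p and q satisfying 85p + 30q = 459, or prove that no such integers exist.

Both 85 and 30 are divisible by gcd(85, 30) = 5, hence so is any combination 85p + 30q.
But 459 is not a multiple of 5 (it leaves remainder 4).
So the equation is unsolvable over ℤ.

No such integers exist.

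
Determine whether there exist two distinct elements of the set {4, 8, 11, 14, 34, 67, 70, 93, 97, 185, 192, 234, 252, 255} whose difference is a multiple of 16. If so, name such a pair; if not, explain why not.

There is no such pair.

Reduce each element modulo 16: 4↦4, 8↦8, 11↦11, 14↦14, 34↦2, 67↦3, 70↦6, 93↦13, 97↦1, 185↦9, 192↦0, 234↦10, 252↦12, 255↦15.
These 14 residues are pairwise different, hence no difference of two elements is divisible by 16.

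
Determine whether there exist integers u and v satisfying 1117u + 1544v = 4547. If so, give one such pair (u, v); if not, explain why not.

Since gcd(1117, 1544) = 1, every integer is an integer combination of 1117 and 1544.
Run the Euclidean algorithm on 1544 and 1117: 1544 = 1·1117 + 427, 1117 = 2·427 + 263, 427 = 1·263 + 164, 263 = 1·164 + 99, 164 = 1·99 + 65, 99 = 1·65 + 34, 65 = 1·34 + 31, 34 = 1·31 + 3, 31 = 10·3 + 1, 3 = 3·1 + 0.
Unwinding: 1 = 31 − 10·3 = 31 − 10·(34 − 1·31) = −10·34 + 11·31 = −10·34 + 11·(65 − 1·34) = 11·65 − 21·34 = 11·65 − 21·(99 − 1·65) = −21·99 + 32·65 = −21·99 + 32·(164 − 1·99) = 32·164 − 53·99 = 32·164 − 53·(263 − 1·164) = −53·263 + 85·164 = −53·263 + 85·(427 − 1·263) = 85·427 − 138·263 = 85·427 − 138·(1117 − 2·427) = −138·1117 + 361·427 = −138·1117 + 361·(1544 − 1·1117) = 361·1544 − 499·1117, i.e. 1117·(-499) + 1544·361 = 1.
Times 4547: 1117·(-2268953) + 1544·1641467 = 4547, so (-2268953, 1641467) solves it.
Shifting by a multiple of (1544, −1117) keeps it a solution: u = -2268953 + 1470·1544 = 727, v = 1641467 − 1470·1117 = -523.
Indeed 1117·727 + 1544·(-523) = 812059 − 807512 = 4547.

u = 727, v = -523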